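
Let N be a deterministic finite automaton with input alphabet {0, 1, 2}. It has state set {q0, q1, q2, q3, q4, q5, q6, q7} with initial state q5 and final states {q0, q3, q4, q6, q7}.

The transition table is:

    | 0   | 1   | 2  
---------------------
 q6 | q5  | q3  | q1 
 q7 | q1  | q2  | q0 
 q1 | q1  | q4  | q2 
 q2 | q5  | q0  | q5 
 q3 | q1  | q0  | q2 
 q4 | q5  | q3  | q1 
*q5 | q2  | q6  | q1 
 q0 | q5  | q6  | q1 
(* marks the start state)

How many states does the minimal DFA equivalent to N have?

2

Reachable states from the start: {q0,q1,q2,q3,q4,q5,q6}. Unreachable: {q7} — drop them.
P0 = {q0,q3,q4,q6} | {q1,q2,q5}.
No further refinement is possible. Final partition (2 blocks): {q0,q3,q4,q6} | {q1,q2,q5}.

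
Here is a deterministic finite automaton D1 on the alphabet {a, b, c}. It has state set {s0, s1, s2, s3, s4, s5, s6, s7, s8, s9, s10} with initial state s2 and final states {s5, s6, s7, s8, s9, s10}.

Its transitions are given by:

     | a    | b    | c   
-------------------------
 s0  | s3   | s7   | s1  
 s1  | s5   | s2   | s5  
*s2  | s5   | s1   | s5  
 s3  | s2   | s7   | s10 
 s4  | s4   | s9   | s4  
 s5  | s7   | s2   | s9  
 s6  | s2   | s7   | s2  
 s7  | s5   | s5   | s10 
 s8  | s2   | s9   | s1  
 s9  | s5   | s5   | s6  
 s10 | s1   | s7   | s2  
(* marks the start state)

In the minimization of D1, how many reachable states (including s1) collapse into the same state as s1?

2

First remove the unreachable states {s0,s3,s4,s8}; 7 states remain.
P0 = {s5,s6,s7,s9,s10} | {s1,s2}.
Split {s5,s6,s7,s9,s10} by δ(·,a) → {s5,s7,s9} and {s6,s10}.
On input b, block {s5,s7,s9} splits into {s7,s9} and {s5}.
The partition is now stable with 4 blocks: {s7,s9} | {s1,s2} | {s6,s10} | {s5}.
State s1 belongs to the block {s1,s2}, which has 2 states.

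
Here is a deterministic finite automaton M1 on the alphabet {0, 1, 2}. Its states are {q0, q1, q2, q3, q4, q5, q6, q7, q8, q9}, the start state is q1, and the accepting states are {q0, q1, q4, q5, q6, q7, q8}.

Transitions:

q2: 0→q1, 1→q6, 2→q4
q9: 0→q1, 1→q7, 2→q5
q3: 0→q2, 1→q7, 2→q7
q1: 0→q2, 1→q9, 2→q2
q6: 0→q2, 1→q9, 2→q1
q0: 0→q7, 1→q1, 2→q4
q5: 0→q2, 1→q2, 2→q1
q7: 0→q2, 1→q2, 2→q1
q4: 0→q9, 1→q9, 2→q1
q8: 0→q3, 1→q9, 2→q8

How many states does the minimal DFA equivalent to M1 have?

3

Reachable states from the start: {q1,q2,q4,q5,q6,q7,q9}. Unreachable: {q0,q3,q8} — drop them.
Start with accepting vs non-accepting: {q1,q4,q5,q6,q7} | {q2,q9}.
Refine {q1,q4,q5,q6,q7} on symbol 2: members go to different blocks, giving {q4,q5,q6,q7} and {q1}.
The partition is now stable with 3 blocks: {q4,q5,q6,q7} | {q2,q9} | {q1}.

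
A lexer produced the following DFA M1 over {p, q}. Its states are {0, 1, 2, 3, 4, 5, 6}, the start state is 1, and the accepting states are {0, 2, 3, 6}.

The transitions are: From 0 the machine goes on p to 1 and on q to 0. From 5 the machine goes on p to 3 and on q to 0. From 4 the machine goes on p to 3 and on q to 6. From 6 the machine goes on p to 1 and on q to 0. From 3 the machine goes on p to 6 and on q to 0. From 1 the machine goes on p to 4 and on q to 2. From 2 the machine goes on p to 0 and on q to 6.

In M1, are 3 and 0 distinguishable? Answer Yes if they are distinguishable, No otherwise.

Yes

First remove the unreachable states {5}; 6 states remain.
Initial partition by acceptance: {0,2,3,6} | {1,4}.
Refine {0,2,3,6} on symbol p: members go to different blocks, giving {0,6} and {2,3}.
Split {1,4} by δ(·,p) → {1} and {4}.
Stable partition: {0,6} | {1} | {2,3} | {4} — 4 equivalence classes.
3 and 0 end up in different blocks, so they are distinguishable. For instance, the string 'p' is accepted from only 3.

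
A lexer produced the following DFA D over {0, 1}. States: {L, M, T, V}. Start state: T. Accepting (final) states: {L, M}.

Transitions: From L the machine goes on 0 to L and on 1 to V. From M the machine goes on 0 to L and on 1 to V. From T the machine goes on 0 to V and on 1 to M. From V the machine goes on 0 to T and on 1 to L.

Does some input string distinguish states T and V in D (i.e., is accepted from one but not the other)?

Start with accepting vs non-accepting: {L,M} | {T,V}.
Stable partition: {L,M} | {T,V} — 2 equivalence classes.
T and V lie in the same block of the stable partition, so they are equivalent — no string distinguishes them.

No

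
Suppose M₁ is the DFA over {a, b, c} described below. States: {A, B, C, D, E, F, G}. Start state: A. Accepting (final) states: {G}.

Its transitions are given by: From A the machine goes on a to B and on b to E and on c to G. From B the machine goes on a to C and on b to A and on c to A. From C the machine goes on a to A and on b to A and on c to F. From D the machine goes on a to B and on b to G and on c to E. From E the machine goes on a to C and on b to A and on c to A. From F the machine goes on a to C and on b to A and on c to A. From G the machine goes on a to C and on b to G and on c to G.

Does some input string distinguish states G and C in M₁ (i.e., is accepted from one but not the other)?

Reachable states from the start: {A,B,C,E,F,G}. Unreachable: {D} — drop them.
Start with accepting vs non-accepting: {G} | {A,B,C,E,F}.
Refine {A,B,C,E,F} on symbol c: members go to different blocks, giving {B,C,E,F} and {A}.
On input a, block {B,C,E,F} splits into {B,E,F} and {C}.
The partition is now stable with 4 blocks: {G} | {B,E,F} | {A} | {C}.
G and C end up in different blocks, so they are distinguishable. For instance, the string 'ε' is accepted from only G.

Yes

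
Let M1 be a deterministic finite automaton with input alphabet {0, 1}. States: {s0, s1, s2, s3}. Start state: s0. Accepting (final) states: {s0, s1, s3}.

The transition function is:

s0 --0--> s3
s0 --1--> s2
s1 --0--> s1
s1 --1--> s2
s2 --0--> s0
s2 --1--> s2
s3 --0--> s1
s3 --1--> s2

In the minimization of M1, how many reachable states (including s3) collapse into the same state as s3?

P0 = {s0,s1,s3} | {s2}.
Stable partition: {s0,s1,s3} | {s2} — 2 equivalence classes.
State s3 belongs to the block {s0,s1,s3}, which has 3 states.

3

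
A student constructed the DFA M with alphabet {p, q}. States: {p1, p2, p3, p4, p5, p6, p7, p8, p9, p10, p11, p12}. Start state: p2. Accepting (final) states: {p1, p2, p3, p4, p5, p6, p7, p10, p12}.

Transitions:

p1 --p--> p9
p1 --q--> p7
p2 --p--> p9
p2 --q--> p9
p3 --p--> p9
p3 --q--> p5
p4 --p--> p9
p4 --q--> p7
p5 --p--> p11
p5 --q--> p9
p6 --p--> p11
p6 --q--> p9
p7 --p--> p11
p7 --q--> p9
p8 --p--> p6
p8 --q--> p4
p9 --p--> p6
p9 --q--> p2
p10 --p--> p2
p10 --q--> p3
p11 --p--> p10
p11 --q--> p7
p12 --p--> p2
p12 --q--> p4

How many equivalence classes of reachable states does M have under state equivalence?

First remove the unreachable states {p1,p4,p8,p12}; 8 states remain.
Start with accepting vs non-accepting: {p2,p3,p5,p6,p7,p10} | {p9,p11}.
On input p, block {p2,p3,p5,p6,p7,p10} splits into {p2,p3,p5,p6,p7} and {p10}.
Refine {p2,p3,p5,p6,p7} on symbol q: members go to different blocks, giving {p2,p5,p6,p7} and {p3}.
Split {p9,p11} by δ(·,p) → {p9} and {p11}.
On input p, block {p2,p5,p6,p7} splits into {p5,p6,p7} and {p2}.
Stable partition: {p5,p6,p7} | {p9} | {p10} | {p3} | {p11} | {p2} — 6 equivalence classes.

6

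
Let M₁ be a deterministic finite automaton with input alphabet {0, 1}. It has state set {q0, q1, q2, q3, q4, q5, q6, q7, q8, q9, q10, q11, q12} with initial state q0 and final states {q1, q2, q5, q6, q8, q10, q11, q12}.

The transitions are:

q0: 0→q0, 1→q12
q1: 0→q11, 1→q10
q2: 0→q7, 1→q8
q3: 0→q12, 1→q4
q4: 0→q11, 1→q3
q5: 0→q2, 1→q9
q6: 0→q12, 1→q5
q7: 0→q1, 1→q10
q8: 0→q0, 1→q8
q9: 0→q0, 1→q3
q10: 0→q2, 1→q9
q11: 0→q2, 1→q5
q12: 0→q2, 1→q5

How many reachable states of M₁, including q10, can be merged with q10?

2

States {q6} cannot be reached from the start state, so discard them.
P0 = {q1,q2,q5,q8,q10,q11,q12} | {q0,q3,q4,q7,q9}.
On input 0, block {q1,q2,q5,q8,q10,q11,q12} splits into {q1,q5,q10,q11,q12} and {q2,q8}.
Split {q1,q5,q10,q11,q12} by δ(·,0) → {q5,q10,q11,q12} and {q1}.
Refine {q5,q10,q11,q12} on symbol 1: members go to different blocks, giving {q5,q10} and {q11,q12}.
On input 0, block {q0,q3,q4,q7,q9} splits into {q0,q9} and {q3,q4} and {q7}.
On input 1, block {q0,q9} splits into {q0} and {q9}.
On input 0, block {q2,q8} splits into {q2} and {q8}.
No further refinement is possible. Final partition (9 blocks): {q5,q10} | {q0} | {q2} | {q1} | {q11,q12} | {q3,q4} | {q7} | {q9} | {q8}.
The equivalence class containing q10 is {q5,q10}, of size 2.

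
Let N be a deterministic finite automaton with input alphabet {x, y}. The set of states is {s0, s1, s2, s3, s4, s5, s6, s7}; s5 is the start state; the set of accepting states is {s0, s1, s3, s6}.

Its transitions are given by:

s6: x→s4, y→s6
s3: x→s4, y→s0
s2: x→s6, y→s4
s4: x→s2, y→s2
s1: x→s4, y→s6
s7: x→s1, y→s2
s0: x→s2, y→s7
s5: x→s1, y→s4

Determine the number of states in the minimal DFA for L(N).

3

Reachable states from the start: {s1,s2,s4,s5,s6}. Unreachable: {s0,s3,s7} — drop them.
P0 = {s1,s6} | {s2,s4,s5}.
On input x, block {s2,s4,s5} splits into {s2,s5} and {s4}.
No further refinement is possible. Final partition (3 blocks): {s1,s6} | {s2,s5} | {s4}.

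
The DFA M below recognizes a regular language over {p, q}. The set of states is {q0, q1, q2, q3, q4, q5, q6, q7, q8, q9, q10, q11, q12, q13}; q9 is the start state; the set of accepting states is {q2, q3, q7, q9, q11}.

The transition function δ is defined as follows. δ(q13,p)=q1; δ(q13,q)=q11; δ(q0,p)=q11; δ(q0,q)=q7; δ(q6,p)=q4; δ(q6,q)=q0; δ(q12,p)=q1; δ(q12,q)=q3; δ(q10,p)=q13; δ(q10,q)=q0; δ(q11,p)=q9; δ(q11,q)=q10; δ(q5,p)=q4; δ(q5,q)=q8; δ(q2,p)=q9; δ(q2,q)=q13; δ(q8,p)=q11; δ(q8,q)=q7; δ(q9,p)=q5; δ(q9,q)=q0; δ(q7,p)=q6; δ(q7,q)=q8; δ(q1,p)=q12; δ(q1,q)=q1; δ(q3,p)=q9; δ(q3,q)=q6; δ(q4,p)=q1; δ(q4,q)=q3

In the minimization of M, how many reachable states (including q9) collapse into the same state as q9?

2

First remove the unreachable states {q2}; 13 states remain.
P0 = {q3,q7,q9,q11} | {q0,q1,q4,q5,q6,q8,q10,q12,q13}.
On input p, block {q3,q7,q9,q11} splits into {q3,q11} and {q7,q9}.
Refine {q0,q1,q4,q5,q6,q8,q10,q12,q13} on symbol p: members go to different blocks, giving {q1,q4,q5,q6,q10,q12,q13} and {q0,q8}.
On input q, block {q1,q4,q5,q6,q10,q12,q13} splits into {q4,q12,q13} and {q5,q6,q10} and {q1}.
The partition is now stable with 6 blocks: {q3,q11} | {q4,q12,q13} | {q7,q9} | {q0,q8} | {q5,q6,q10} | {q1}.
The equivalence class containing q9 is {q7,q9}, of size 2.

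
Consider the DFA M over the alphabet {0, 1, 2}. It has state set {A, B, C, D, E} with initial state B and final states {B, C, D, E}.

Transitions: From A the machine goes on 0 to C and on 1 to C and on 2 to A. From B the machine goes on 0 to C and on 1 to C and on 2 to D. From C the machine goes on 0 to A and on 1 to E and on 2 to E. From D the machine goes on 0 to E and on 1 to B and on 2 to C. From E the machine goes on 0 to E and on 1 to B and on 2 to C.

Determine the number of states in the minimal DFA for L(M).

4

P0 = {B,C,D,E} | {A}.
On input 0, block {B,C,D,E} splits into {B,D,E} and {C}.
Refine {B,D,E} on symbol 0: members go to different blocks, giving {D,E} and {B}.
The partition is now stable with 4 blocks: {D,E} | {A} | {C} | {B}.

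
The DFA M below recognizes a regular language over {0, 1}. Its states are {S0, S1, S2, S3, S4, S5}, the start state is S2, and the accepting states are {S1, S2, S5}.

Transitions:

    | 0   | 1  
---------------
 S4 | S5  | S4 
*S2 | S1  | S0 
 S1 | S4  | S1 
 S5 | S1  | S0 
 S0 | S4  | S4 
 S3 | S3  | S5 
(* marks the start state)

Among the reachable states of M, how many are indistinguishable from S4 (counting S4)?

1

First remove the unreachable states {S3}; 5 states remain.
P0 = {S1,S2,S5} | {S0,S4}.
Split {S1,S2,S5} by δ(·,0) → {S2,S5} and {S1}.
Refine {S0,S4} on symbol 0: members go to different blocks, giving {S0} and {S4}.
The partition is now stable with 4 blocks: {S2,S5} | {S0} | {S1} | {S4}.
The equivalence class containing S4 is {S4}, of size 1.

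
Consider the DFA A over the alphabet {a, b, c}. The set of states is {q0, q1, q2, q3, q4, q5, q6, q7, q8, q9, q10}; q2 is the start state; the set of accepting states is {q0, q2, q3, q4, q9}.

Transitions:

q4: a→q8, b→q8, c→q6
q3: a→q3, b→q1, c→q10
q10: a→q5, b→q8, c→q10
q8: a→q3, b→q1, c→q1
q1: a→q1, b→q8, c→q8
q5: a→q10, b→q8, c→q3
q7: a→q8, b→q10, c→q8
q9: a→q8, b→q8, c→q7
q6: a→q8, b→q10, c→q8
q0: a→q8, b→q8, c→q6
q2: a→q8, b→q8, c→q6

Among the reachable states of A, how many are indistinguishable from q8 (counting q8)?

1

States {q0,q4,q7,q9} cannot be reached from the start state, so discard them.
Initial partition by acceptance: {q2,q3} | {q1,q5,q6,q8,q10}.
Split {q2,q3} by δ(·,a) → {q2} and {q3}.
Split {q1,q5,q6,q8,q10} by δ(·,a) → {q1,q5,q6,q10} and {q8}.
On input a, block {q1,q5,q6,q10} splits into {q1,q5,q10} and {q6}.
Refine {q1,q5,q10} on symbol c: members go to different blocks, giving {q1} and {q5} and {q10}.
The partition is now stable with 7 blocks: {q2} | {q1} | {q3} | {q8} | {q6} | {q5} | {q10}.
The equivalence class containing q8 is {q8}, of size 1.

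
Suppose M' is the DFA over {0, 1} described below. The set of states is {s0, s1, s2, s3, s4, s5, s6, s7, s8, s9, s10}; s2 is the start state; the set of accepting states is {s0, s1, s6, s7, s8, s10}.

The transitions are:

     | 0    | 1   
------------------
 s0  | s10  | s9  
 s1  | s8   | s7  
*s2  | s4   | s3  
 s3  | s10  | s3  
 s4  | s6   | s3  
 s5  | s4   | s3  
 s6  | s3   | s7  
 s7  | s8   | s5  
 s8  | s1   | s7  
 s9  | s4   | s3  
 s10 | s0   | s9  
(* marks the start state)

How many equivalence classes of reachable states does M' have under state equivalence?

Every state is reachable, so we keep all 11.
P0 = {s0,s1,s6,s7,s8,s10} | {s2,s3,s4,s5,s9}.
Refine {s0,s1,s6,s7,s8,s10} on symbol 0: members go to different blocks, giving {s0,s1,s7,s8,s10} and {s6}.
Refine {s0,s1,s7,s8,s10} on symbol 1: members go to different blocks, giving {s0,s7,s10} and {s1,s8}.
Split {s0,s7,s10} by δ(·,0) → {s0,s10} and {s7}.
Refine {s2,s3,s4,s5,s9} on symbol 0: members go to different blocks, giving {s2,s5,s9} and {s3} and {s4}.
The partition is now stable with 7 blocks: {s0,s10} | {s2,s5,s9} | {s6} | {s1,s8} | {s7} | {s3} | {s4}.

7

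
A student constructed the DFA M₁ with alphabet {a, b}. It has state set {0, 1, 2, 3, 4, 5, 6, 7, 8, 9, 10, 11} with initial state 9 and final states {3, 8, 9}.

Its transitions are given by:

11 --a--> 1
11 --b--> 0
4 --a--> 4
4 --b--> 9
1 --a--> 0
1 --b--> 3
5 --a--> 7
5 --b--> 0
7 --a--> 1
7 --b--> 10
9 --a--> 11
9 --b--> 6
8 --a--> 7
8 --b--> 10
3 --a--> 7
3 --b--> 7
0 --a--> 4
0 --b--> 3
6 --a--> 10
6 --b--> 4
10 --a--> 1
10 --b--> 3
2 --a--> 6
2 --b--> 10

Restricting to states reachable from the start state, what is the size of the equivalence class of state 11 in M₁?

3

States {2,5,8} cannot be reached from the start state, so discard them.
P0 = {3,9} | {0,1,4,6,7,10,11}.
On input b, block {0,1,4,6,7,10,11} splits into {0,1,4,10} and {6,7,11}.
Stable partition: {3,9} | {0,1,4,10} | {6,7,11} — 3 equivalence classes.
The equivalence class containing 11 is {6,7,11}, of size 3.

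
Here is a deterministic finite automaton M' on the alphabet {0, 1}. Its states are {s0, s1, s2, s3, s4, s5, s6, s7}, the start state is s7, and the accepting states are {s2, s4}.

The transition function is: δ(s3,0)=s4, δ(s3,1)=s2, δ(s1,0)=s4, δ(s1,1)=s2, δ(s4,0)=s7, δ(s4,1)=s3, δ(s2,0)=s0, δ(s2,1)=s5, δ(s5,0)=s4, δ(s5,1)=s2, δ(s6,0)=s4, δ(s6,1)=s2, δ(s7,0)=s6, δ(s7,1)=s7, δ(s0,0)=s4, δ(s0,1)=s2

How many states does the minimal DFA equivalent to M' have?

Reachable states from the start: {s0,s2,s3,s4,s5,s6,s7}. Unreachable: {s1} — drop them.
Start with accepting vs non-accepting: {s2,s4} | {s0,s3,s5,s6,s7}.
Split {s0,s3,s5,s6,s7} by δ(·,0) → {s0,s3,s5,s6} and {s7}.
On input 0, block {s2,s4} splits into {s2} and {s4}.
Stable partition: {s2} | {s0,s3,s5,s6} | {s7} | {s4} — 4 equivalence classes.

4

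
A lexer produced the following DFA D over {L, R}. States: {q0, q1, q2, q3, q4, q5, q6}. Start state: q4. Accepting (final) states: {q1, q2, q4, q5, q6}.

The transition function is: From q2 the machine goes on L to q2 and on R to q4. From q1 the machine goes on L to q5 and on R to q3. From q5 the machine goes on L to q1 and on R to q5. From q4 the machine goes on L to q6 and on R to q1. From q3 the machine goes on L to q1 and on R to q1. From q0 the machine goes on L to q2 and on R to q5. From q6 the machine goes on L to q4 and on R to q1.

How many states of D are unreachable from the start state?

No path from q4 leads to q0, q2; the other 5 states are all reachable.

2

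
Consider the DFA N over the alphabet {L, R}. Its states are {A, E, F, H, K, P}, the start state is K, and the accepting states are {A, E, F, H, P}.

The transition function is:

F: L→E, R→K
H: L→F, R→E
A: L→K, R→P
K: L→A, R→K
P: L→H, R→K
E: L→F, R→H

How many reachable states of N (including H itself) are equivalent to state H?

All states are reachable from the start state.
Initial partition by acceptance: {A,E,F,H,P} | {K}.
On input L, block {A,E,F,H,P} splits into {E,F,H,P} and {A}.
On input R, block {E,F,H,P} splits into {F,P} and {E,H}.
Stable partition: {F,P} | {K} | {A} | {E,H} — 4 equivalence classes.
The equivalence class containing H is {E,H}, of size 2.

2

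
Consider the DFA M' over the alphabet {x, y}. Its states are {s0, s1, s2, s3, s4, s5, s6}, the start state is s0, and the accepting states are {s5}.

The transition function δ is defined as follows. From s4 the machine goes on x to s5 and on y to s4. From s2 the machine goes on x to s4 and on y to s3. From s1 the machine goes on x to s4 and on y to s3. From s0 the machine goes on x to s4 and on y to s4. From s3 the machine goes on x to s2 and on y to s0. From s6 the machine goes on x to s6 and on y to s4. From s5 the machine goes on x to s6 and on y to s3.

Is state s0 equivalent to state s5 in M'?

No

States {s1} cannot be reached from the start state, so discard them.
Start with accepting vs non-accepting: {s5} | {s0,s2,s3,s4,s6}.
On input x, block {s0,s2,s3,s4,s6} splits into {s0,s2,s3,s6} and {s4}.
Split {s0,s2,s3,s6} by δ(·,x) → {s0,s2} and {s3,s6}.
Refine {s0,s2} on symbol y: members go to different blocks, giving {s0} and {s2}.
Refine {s3,s6} on symbol x: members go to different blocks, giving {s3} and {s6}.
The partition is now stable with 6 blocks: {s5} | {s0} | {s4} | {s3} | {s2} | {s6}.
s0 and s5 end up in different blocks, so they are distinguishable. For instance, the string 'ε' is accepted from only s5.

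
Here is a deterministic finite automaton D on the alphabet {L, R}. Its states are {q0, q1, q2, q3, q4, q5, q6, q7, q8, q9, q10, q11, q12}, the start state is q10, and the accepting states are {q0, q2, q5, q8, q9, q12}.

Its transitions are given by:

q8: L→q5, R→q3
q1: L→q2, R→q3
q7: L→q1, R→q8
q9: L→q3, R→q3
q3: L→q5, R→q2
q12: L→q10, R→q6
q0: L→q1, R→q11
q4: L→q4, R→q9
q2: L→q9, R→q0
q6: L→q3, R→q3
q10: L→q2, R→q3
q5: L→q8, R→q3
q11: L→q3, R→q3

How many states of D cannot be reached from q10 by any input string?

4

No path from q10 leads to q4, q6, q7, q12; the other 9 states are all reachable.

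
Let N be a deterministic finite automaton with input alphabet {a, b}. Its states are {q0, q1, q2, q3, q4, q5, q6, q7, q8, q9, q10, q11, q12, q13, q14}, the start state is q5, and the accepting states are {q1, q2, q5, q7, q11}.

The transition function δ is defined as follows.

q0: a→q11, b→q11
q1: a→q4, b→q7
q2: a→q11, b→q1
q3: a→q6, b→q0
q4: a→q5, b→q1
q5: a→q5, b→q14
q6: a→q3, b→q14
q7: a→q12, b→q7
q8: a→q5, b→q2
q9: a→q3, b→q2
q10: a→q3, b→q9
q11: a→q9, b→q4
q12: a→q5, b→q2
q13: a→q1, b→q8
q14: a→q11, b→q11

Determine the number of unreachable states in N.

3

No path from q5 leads to q8, q10, q13; the other 12 states are all reachable.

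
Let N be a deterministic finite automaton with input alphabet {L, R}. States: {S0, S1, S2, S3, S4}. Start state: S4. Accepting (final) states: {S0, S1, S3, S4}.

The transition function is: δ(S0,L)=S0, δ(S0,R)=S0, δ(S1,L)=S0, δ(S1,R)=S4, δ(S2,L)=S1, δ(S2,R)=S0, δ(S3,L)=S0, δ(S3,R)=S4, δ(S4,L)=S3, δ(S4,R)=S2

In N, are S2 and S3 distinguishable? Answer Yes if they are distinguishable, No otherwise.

Yes

All states are reachable from the start state.
Initial partition by acceptance: {S0,S1,S3,S4} | {S2}.
Refine {S0,S1,S3,S4} on symbol R: members go to different blocks, giving {S0,S1,S3} and {S4}.
Refine {S0,S1,S3} on symbol R: members go to different blocks, giving {S1,S3} and {S0}.
No further refinement is possible. Final partition (4 blocks): {S1,S3} | {S2} | {S4} | {S0}.
S2 and S3 end up in different blocks, so they are distinguishable. For instance, the string 'ε' is accepted from only S3.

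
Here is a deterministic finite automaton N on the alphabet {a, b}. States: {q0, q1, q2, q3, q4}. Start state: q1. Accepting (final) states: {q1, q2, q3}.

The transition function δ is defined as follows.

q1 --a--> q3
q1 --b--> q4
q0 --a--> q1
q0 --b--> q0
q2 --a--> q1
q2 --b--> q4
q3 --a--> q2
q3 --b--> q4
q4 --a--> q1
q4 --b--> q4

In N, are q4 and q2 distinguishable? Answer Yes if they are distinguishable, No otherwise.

First remove the unreachable states {q0}; 4 states remain.
Initial partition by acceptance: {q1,q2,q3} | {q4}.
Stable partition: {q1,q2,q3} | {q4} — 2 equivalence classes.
q4 and q2 end up in different blocks, so they are distinguishable. For instance, the string 'ε' is accepted from only q2.

Yes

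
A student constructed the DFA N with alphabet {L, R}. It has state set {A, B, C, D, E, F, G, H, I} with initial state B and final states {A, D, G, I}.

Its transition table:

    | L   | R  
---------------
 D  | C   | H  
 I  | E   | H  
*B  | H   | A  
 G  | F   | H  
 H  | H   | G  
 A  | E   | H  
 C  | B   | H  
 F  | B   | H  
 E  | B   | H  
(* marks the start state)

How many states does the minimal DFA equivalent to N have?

First remove the unreachable states {C,D,I}; 6 states remain.
Start with accepting vs non-accepting: {A,G} | {B,E,F,H}.
Split {B,E,F,H} by δ(·,R) → {B,H} and {E,F}.
No further refinement is possible. Final partition (3 blocks): {A,G} | {B,H} | {E,F}.

3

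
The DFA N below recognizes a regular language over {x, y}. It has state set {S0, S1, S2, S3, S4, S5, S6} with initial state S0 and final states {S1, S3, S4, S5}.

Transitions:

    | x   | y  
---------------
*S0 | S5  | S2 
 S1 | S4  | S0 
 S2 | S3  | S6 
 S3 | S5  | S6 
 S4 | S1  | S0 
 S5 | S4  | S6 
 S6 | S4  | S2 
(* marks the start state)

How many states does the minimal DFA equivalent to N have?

All states are reachable from the start state.
Initial partition by acceptance: {S1,S3,S4,S5} | {S0,S2,S6}.
The partition is now stable with 2 blocks: {S1,S3,S4,S5} | {S0,S2,S6}.

2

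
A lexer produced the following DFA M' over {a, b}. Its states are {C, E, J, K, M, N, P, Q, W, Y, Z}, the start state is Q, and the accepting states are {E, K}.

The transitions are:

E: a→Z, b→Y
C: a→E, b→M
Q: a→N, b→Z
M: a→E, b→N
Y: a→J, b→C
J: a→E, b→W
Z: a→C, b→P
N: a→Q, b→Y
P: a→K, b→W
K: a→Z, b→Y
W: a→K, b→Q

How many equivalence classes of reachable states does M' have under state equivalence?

Start with accepting vs non-accepting: {E,K} | {C,J,M,N,P,Q,W,Y,Z}.
Split {C,J,M,N,P,Q,W,Y,Z} by δ(·,a) → {C,J,M,P,W} and {N,Q,Y,Z}.
On input b, block {C,J,M,P,W} splits into {C,J,P} and {M,W}.
On input a, block {N,Q,Y,Z} splits into {N,Q} and {Y,Z}.
Stable partition: {E,K} | {C,J,P} | {N,Q} | {M,W} | {Y,Z} — 5 equivalence classes.

5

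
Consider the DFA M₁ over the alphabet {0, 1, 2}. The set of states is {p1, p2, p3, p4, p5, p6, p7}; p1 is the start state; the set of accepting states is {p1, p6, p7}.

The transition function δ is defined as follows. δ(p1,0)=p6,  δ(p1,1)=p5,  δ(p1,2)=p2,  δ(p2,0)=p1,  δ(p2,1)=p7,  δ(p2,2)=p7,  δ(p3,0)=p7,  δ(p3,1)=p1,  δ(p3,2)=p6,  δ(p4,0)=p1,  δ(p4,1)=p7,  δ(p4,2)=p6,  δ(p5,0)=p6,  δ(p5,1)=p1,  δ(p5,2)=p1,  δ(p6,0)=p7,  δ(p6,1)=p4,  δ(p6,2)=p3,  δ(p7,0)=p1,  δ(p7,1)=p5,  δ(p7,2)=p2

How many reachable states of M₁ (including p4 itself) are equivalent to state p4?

All states are reachable from the start state.
Start with accepting vs non-accepting: {p1,p6,p7} | {p2,p3,p4,p5}.
Stable partition: {p1,p6,p7} | {p2,p3,p4,p5} — 2 equivalence classes.
State p4 belongs to the block {p2,p3,p4,p5}, which has 4 states.

4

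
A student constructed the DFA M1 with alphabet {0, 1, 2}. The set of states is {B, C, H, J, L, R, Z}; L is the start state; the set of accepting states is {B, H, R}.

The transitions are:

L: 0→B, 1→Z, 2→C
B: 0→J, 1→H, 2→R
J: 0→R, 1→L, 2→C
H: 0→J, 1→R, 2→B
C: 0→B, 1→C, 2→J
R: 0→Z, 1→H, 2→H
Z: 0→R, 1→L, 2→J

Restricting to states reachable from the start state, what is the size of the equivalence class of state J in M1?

4

Initial partition by acceptance: {B,H,R} | {C,J,L,Z}.
The partition is now stable with 2 blocks: {B,H,R} | {C,J,L,Z}.
The equivalence class containing J is {C,J,L,Z}, of size 4.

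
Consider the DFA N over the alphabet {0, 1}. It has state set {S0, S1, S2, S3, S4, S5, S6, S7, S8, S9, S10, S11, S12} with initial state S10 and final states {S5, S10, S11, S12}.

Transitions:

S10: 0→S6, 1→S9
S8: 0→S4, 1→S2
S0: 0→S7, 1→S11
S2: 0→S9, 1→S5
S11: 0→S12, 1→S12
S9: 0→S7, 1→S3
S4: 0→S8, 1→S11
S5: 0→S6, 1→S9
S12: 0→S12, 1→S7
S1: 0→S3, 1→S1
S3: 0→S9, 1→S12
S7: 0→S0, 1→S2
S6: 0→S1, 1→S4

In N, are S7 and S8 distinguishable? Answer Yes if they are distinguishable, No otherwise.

P0 = {S5,S10,S11,S12} | {S0,S1,S2,S3,S4,S6,S7,S8,S9}.
On input 0, block {S5,S10,S11,S12} splits into {S5,S10} and {S11,S12}.
Refine {S0,S1,S2,S3,S4,S6,S7,S8,S9} on symbol 1: members go to different blocks, giving {S1,S6,S7,S8,S9} and {S0,S3,S4} and {S2}.
On input 0, block {S1,S6,S7,S8,S9} splits into {S1,S7,S8} and {S6,S9}.
On input 1, block {S1,S7,S8} splits into {S7,S8} and {S1}.
Refine {S11,S12} on symbol 1: members go to different blocks, giving {S11} and {S12}.
Split {S0,S3,S4} by δ(·,0) → {S0,S4} and {S3}.
On input 0, block {S6,S9} splits into {S6} and {S9}.
Stable partition: {S5,S10} | {S7,S8} | {S11} | {S0,S4} | {S2} | {S6} | {S1} | {S12} | {S3} | {S9} — 10 equivalence classes.
S7 and S8 lie in the same block of the stable partition, so they are equivalent — no string distinguishes them.

No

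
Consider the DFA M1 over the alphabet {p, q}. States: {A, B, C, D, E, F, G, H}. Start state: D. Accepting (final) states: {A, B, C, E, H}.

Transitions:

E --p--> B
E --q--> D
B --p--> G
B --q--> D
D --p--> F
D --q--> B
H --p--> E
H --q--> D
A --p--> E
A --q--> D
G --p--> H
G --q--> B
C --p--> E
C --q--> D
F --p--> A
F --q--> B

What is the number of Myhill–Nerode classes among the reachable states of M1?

Reachable states from the start: {A,B,D,E,F,G,H}. Unreachable: {C} — drop them.
Start with accepting vs non-accepting: {A,B,E,H} | {D,F,G}.
Split {A,B,E,H} by δ(·,p) → {A,E,H} and {B}.
On input p, block {A,E,H} splits into {A,H} and {E}.
Refine {D,F,G} on symbol p: members go to different blocks, giving {F,G} and {D}.
Stable partition: {A,H} | {F,G} | {B} | {E} | {D} — 5 equivalence classes.

5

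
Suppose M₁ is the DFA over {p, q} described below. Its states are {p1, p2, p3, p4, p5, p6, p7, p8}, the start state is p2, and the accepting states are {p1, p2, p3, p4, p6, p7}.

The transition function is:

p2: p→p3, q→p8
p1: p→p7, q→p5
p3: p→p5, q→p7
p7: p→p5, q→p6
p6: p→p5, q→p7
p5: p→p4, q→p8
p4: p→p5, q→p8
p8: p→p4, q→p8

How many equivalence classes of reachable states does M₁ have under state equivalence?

States {p1} cannot be reached from the start state, so discard them.
Start with accepting vs non-accepting: {p2,p3,p4,p6,p7} | {p5,p8}.
On input p, block {p2,p3,p4,p6,p7} splits into {p3,p4,p6,p7} and {p2}.
Refine {p3,p4,p6,p7} on symbol q: members go to different blocks, giving {p3,p6,p7} and {p4}.
Stable partition: {p3,p6,p7} | {p5,p8} | {p2} | {p4} — 4 equivalence classes.

4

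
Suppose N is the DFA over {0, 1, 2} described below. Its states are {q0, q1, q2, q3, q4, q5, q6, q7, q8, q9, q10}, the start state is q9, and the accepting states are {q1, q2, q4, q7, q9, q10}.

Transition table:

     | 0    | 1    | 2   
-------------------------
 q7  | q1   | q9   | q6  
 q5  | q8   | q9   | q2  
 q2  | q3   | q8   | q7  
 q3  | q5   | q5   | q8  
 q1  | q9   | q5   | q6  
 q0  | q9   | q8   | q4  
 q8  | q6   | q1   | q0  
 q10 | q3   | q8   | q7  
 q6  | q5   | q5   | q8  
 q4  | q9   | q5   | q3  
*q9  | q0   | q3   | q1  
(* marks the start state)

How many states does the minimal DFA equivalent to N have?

8

States {q10} cannot be reached from the start state, so discard them.
P0 = {q1,q2,q4,q7,q9} | {q0,q3,q5,q6,q8}.
On input 0, block {q1,q2,q4,q7,q9} splits into {q1,q4,q7} and {q2,q9}.
On input 0, block {q1,q4,q7} splits into {q1,q4} and {q7}.
Split {q0,q3,q5,q6,q8} by δ(·,0) → {q3,q5,q6,q8} and {q0}.
Split {q3,q5,q6,q8} by δ(·,1) → {q3,q6} and {q5} and {q8}.
Split {q2,q9} by δ(·,0) → {q2} and {q9}.
Stable partition: {q1,q4} | {q3,q6} | {q2} | {q7} | {q0} | {q5} | {q8} | {q9} — 8 equivalence classes.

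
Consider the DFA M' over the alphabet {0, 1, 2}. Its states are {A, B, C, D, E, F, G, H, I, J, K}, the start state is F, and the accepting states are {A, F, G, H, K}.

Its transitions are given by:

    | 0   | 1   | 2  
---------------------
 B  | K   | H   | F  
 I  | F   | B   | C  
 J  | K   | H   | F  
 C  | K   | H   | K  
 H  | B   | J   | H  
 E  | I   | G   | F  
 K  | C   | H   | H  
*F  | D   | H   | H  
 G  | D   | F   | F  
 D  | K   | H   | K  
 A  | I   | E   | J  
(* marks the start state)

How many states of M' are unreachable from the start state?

4

No path from F leads to A, E, G, I; the other 7 states are all reachable.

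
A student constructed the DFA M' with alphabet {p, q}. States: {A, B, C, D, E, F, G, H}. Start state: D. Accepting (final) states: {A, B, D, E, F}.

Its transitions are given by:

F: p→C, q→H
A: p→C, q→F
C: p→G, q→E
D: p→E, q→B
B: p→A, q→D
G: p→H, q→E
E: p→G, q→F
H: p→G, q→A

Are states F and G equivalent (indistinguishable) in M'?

Every state is reachable, so we keep all 8.
Initial partition by acceptance: {A,B,D,E,F} | {C,G,H}.
On input p, block {A,B,D,E,F} splits into {A,E,F} and {B,D}.
On input q, block {A,E,F} splits into {A,E} and {F}.
Stable partition: {A,E} | {C,G,H} | {B,D} | {F} — 4 equivalence classes.
F and G end up in different blocks, so they are distinguishable. For instance, the string 'ε' is accepted from only F.

No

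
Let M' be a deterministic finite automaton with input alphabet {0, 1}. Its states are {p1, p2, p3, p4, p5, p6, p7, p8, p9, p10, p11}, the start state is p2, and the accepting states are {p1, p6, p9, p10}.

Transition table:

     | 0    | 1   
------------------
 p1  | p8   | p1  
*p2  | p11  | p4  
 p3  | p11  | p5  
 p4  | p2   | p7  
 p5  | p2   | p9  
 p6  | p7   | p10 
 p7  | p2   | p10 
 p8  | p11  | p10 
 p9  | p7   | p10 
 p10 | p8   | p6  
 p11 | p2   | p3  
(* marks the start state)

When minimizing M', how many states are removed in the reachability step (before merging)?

1

Starting at p2 and following transitions, the reachable set is {p2, p3, p4, p5, p6, p7, p8, p9, p10, p11}. That leaves p1 unreachable — 1 in total.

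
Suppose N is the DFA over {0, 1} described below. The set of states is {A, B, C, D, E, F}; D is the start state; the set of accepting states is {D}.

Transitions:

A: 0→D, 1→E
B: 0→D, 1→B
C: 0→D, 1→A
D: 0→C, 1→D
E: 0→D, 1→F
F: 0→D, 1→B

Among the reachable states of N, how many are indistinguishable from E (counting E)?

5

Every state is reachable, so we keep all 6.
Initial partition by acceptance: {D} | {A,B,C,E,F}.
Stable partition: {D} | {A,B,C,E,F} — 2 equivalence classes.
State E belongs to the block {A,B,C,E,F}, which has 5 states.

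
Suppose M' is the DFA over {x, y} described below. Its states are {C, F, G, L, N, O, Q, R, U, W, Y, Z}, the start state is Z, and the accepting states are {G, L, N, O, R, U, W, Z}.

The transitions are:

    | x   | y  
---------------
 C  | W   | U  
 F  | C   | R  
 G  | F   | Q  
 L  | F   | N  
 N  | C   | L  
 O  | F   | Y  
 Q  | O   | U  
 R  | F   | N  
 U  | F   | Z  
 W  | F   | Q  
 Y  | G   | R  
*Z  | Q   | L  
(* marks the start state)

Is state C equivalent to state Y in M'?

Yes

Every state is reachable, so we keep all 12.
P0 = {G,L,N,O,R,U,W,Z} | {C,F,Q,Y}.
Refine {G,L,N,O,R,U,W,Z} on symbol y: members go to different blocks, giving {L,N,R,U,Z} and {G,O,W}.
Split {C,F,Q,Y} by δ(·,x) → {C,Q,Y} and {F}.
On input x, block {L,N,R,U,Z} splits into {L,R,U} and {N,Z}.
No further refinement is possible. Final partition (5 blocks): {L,R,U} | {C,Q,Y} | {G,O,W} | {F} | {N,Z}.
C and Y lie in the same block of the stable partition, so they are equivalent — no string distinguishes them.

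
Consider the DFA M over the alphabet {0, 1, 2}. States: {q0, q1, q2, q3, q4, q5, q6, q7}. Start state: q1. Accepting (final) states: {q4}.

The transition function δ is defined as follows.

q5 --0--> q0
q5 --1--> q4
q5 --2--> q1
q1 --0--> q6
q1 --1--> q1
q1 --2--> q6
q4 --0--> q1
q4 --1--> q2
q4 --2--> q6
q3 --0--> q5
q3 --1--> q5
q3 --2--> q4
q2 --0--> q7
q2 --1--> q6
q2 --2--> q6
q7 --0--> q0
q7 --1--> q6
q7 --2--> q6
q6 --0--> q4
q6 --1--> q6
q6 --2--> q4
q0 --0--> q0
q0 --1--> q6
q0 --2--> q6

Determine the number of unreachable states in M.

2

Starting at q1 and following transitions, the reachable set is {q0, q1, q2, q4, q6, q7}. That leaves q3, q5 unreachable — 2 in total.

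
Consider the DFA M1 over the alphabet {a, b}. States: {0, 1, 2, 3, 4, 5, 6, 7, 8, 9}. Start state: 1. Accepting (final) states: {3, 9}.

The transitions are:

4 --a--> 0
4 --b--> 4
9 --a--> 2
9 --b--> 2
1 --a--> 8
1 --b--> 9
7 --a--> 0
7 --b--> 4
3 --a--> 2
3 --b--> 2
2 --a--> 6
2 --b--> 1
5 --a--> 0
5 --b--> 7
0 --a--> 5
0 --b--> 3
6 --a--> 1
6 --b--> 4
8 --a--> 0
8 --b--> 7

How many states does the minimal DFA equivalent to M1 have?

All states are reachable from the start state.
Initial partition by acceptance: {3,9} | {0,1,2,4,5,6,7,8}.
Split {0,1,2,4,5,6,7,8} by δ(·,b) → {2,4,5,6,7,8} and {0,1}.
Refine {2,4,5,6,7,8} on symbol a: members go to different blocks, giving {4,5,6,7,8} and {2}.
The partition is now stable with 4 blocks: {3,9} | {4,5,6,7,8} | {0,1} | {2}.

4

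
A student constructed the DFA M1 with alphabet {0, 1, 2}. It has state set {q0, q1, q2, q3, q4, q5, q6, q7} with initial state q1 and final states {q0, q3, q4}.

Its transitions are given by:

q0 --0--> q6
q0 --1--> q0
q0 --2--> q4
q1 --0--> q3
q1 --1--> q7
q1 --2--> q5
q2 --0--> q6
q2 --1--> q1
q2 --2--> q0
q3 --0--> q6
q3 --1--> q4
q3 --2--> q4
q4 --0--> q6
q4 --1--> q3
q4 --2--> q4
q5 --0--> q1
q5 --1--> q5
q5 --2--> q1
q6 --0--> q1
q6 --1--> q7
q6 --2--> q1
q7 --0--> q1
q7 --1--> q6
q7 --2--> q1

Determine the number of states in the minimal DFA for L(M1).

3

Reachable states from the start: {q1,q3,q4,q5,q6,q7}. Unreachable: {q0,q2} — drop them.
Start with accepting vs non-accepting: {q3,q4} | {q1,q5,q6,q7}.
On input 0, block {q1,q5,q6,q7} splits into {q5,q6,q7} and {q1}.
Stable partition: {q3,q4} | {q5,q6,q7} | {q1} — 3 equivalence classes.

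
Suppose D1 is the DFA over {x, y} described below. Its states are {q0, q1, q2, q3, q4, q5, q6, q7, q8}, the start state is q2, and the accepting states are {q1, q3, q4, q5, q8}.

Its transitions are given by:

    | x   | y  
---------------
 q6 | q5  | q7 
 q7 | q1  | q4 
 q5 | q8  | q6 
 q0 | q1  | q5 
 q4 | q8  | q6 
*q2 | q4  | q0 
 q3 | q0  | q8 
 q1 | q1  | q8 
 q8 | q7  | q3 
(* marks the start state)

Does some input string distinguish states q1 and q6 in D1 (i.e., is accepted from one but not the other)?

Yes

Initial partition by acceptance: {q1,q3,q4,q5,q8} | {q0,q2,q6,q7}.
Split {q1,q3,q4,q5,q8} by δ(·,x) → {q1,q4,q5} and {q3,q8}.
Refine {q1,q4,q5} on symbol x: members go to different blocks, giving {q4,q5} and {q1}.
Split {q0,q2,q6,q7} by δ(·,x) → {q0,q7} and {q2,q6}.
Stable partition: {q4,q5} | {q0,q7} | {q3,q8} | {q1} | {q2,q6} — 5 equivalence classes.
q1 and q6 end up in different blocks, so they are distinguishable. For instance, the string 'ε' is accepted from only q1.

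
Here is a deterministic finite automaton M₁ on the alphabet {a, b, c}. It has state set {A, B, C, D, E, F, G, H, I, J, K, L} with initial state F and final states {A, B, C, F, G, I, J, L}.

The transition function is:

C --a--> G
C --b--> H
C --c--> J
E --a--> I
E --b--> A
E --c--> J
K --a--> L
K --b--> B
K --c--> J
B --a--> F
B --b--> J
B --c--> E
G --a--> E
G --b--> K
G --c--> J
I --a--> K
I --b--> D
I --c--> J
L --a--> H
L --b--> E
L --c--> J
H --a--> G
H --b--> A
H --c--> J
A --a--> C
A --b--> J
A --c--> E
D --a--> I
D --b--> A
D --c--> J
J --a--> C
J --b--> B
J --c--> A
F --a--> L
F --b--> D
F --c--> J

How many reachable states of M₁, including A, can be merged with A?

2

Every state is reachable, so we keep all 12.
Start with accepting vs non-accepting: {A,B,C,F,G,I,J,L} | {D,E,H,K}.
Refine {A,B,C,F,G,I,J,L} on symbol a: members go to different blocks, giving {A,B,C,F,J} and {G,I,L}.
Refine {A,B,C,F,J} on symbol a: members go to different blocks, giving {A,B,J} and {C,F}.
Refine {A,B,J} on symbol c: members go to different blocks, giving {A,B} and {J}.
No further refinement is possible. Final partition (5 blocks): {A,B} | {D,E,H,K} | {G,I,L} | {C,F} | {J}.
State A belongs to the block {A,B}, which has 2 states.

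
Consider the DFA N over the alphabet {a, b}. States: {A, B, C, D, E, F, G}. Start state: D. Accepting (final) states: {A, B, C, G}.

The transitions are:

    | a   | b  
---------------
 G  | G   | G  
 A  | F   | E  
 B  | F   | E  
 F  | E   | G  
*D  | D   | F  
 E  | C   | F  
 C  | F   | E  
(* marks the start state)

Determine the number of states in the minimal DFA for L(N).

5

First remove the unreachable states {A,B}; 5 states remain.
Initial partition by acceptance: {C,G} | {D,E,F}.
Split {C,G} by δ(·,a) → {C} and {G}.
On input a, block {D,E,F} splits into {D,F} and {E}.
On input a, block {D,F} splits into {D} and {F}.
Stable partition: {C} | {D} | {G} | {E} | {F} — 5 equivalence classes.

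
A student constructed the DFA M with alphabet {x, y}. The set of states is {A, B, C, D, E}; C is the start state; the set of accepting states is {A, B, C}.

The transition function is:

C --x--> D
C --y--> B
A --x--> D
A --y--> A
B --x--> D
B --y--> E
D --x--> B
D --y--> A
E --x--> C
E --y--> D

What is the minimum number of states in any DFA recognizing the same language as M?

5

All states are reachable from the start state.
P0 = {A,B,C} | {D,E}.
Split {A,B,C} by δ(·,y) → {A,C} and {B}.
Split {A,C} by δ(·,y) → {A} and {C}.
Refine {D,E} on symbol x: members go to different blocks, giving {D} and {E}.
Stable partition: {A} | {D} | {B} | {C} | {E} — 5 equivalence classes.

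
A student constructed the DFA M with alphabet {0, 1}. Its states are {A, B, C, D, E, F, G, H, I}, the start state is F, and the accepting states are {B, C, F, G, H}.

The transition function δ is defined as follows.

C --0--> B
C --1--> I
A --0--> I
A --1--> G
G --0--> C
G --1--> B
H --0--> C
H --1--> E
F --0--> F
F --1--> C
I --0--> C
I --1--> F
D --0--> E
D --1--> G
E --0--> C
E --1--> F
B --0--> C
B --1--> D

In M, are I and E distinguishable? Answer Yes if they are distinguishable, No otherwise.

No

States {A,H} cannot be reached from the start state, so discard them.
Start with accepting vs non-accepting: {B,C,F,G} | {D,E,I}.
Refine {B,C,F,G} on symbol 1: members go to different blocks, giving {B,C} and {F,G}.
Refine {D,E,I} on symbol 0: members go to different blocks, giving {E,I} and {D}.
Split {B,C} by δ(·,1) → {B} and {C}.
On input 0, block {F,G} splits into {F} and {G}.
Stable partition: {B} | {E,I} | {F} | {D} | {C} | {G} — 6 equivalence classes.
I and E lie in the same block of the stable partition, so they are equivalent — no string distinguishes them.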